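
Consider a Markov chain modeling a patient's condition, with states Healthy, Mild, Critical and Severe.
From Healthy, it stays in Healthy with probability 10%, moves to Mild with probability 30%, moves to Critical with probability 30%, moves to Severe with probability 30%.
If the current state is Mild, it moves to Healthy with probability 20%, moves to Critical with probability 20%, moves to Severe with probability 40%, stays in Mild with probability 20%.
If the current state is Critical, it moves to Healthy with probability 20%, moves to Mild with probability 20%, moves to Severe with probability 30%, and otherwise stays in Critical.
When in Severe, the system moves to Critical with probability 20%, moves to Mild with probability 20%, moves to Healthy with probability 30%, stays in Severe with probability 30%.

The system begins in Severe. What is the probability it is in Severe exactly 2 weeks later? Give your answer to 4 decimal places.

0.3200

Propagate the distribution vector 2 weeks from Severe.
After 0 weeks: (0.0000, 0.0000, 0.0000, 1.0000)
After 1 week: (0.3000, 0.2000, 0.2000, 0.3000)
After 2 weeks: (0.2000, 0.2300, 0.2500, 0.3200)
P(in Severe after 2 weeks) = 0.3200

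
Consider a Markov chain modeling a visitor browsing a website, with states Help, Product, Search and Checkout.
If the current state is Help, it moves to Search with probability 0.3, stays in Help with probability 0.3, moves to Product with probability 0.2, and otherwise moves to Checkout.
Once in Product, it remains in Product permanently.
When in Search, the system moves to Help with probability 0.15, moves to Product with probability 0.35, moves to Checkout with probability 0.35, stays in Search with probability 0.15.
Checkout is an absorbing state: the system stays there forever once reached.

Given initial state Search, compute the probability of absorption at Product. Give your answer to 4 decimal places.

0.5000

Let h(s) be the probability of absorption at Product starting from transient state s. Then h(Product) = 1 and h(Checkout) = 0. By first-step analysis:
h(Help) = 0.3·h(Help) + 0.2·1 + 0.3·h(Search) + 0.2·0
h(Search) = 0.15·h(Help) + 0.35·1 + 0.15·h(Search) + 0.35·0
Solving: h(Help) = 0.5000, h(Search) = 0.5000.
Starting from Search, the probability is 0.5000.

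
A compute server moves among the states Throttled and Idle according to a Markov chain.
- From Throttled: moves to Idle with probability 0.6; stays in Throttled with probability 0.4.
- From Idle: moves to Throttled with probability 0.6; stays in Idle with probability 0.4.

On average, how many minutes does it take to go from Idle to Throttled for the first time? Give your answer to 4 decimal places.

1.6667

Let t(s) be the expected number of minutes to first reach Throttled from state s, with t(Throttled) = 0. Conditioning on the first minute:
t(Idle) = 1 + 0.4·t(Idle)
Solving: t(Idle) = 1.6667.
Expected minutes from Idle to Throttled: 1.6667.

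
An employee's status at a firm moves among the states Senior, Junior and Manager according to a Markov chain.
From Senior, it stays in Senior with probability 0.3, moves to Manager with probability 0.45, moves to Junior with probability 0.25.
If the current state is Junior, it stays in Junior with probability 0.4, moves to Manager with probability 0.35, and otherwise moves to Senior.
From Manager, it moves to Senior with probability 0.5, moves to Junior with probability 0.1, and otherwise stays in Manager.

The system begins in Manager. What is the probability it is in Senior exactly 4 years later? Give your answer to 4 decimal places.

0.3708

Propagate the distribution vector 4 years from Manager.
After 0 years: (0.0000, 0.0000, 1.0000)
After 1 year: (0.5000, 0.1000, 0.4000)
After 2 years: (0.3750, 0.2050, 0.4200)
After 3 years: (0.3738, 0.2178, 0.4085)
After 4 years: (0.3708, 0.2214, 0.4078)
P(in Senior after 4 years) = 0.3708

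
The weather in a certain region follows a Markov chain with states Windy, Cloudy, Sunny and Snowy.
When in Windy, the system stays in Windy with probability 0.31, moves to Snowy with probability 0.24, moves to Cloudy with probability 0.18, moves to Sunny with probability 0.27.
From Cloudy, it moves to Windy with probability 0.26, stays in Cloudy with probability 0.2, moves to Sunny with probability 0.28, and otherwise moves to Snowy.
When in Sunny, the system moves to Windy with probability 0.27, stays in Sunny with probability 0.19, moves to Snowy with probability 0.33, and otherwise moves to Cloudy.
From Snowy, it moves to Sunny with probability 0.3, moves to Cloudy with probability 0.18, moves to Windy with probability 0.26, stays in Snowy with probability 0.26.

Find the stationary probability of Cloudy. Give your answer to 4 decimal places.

0.1916

Let the stationary distribution be π with π = πP and π_1 + π_2 + π_3 + π_4 = 1.
π_1 = 0.31·π_1 + 0.26·π_2 + 0.27·π_3 + 0.26·π_4
π_2 = 0.18·π_1 + 0.2·π_2 + 0.21·π_3 + 0.18·π_4
π_3 = 0.27·π_1 + 0.28·π_2 + 0.19·π_3 + 0.3·π_4
Solving with the normalization constraint gives π = (0.2764, 0.1916, 0.2593, 0.2726).
So the stationary probability of Cloudy is 0.1916.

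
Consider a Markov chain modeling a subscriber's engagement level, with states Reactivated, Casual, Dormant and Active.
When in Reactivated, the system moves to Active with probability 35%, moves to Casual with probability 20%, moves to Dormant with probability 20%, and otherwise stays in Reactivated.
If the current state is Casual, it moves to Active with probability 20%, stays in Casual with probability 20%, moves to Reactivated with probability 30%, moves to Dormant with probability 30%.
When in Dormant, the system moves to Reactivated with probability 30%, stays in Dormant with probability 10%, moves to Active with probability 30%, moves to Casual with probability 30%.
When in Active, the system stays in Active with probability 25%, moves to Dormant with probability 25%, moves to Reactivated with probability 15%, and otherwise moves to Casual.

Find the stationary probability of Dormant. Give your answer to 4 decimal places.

Let the stationary distribution be π with π = πP and π_1 + π_2 + π_3 + π_4 = 1.
π_1 = 0.25·π_1 + 0.3·π_2 + 0.3·π_3 + 0.15·π_4
π_2 = 0.2·π_1 + 0.2·π_2 + 0.3·π_3 + 0.35·π_4
π_3 = 0.2·π_1 + 0.3·π_2 + 0.1·π_3 + 0.25·π_4
Solving with the normalization constraint gives π = (0.2468, 0.2627, 0.2181, 0.2724).
So the stationary probability of Dormant is 0.2181.

0.2181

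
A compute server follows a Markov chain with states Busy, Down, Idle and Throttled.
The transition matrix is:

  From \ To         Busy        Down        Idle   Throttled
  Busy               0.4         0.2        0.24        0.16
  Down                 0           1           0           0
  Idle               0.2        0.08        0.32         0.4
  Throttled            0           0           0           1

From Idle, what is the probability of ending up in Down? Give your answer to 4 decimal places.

0.2444

Let h(s) be the probability of absorption at Down starting from transient state s. Then h(Down) = 1 and h(Throttled) = 0. By first-step analysis:
h(Busy) = 0.4·h(Busy) + 0.2·1 + 0.24·h(Idle) + 0.16·0
h(Idle) = 0.2·h(Busy) + 0.08·1 + 0.32·h(Idle) + 0.4·0
Solving: h(Busy) = 0.4311, h(Idle) = 0.2444.
Starting from Idle, the probability is 0.2444.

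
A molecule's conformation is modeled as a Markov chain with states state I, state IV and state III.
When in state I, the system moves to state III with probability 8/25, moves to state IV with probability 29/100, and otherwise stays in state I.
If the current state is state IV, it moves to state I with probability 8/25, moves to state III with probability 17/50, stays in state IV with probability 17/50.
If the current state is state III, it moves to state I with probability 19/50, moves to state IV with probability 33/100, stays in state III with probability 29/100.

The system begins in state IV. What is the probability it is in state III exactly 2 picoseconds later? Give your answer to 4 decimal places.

Sum over the intermediate state after 1 picosecond:
P = P(state IV→state I)·P(state I→state III) + P(state IV→state IV)·P(state IV→state III) + P(state IV→state III)·P(state III→state III)
  = 0.32×0.32 + 0.34×0.34 + 0.34×0.29
  = 0.1024 + 0.1156 + 0.0986 = 0.3166

0.3166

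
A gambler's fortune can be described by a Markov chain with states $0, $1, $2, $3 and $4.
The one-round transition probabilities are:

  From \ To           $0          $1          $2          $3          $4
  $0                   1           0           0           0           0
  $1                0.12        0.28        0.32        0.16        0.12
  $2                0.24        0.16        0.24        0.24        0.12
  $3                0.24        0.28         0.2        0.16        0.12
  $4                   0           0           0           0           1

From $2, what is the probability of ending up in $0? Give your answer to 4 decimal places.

0.6416

Let h(s) be the probability of absorption at $0 starting from transient state s. Then h($0) = 1 and h($4) = 0. By first-step analysis:
h($1) = 0.12·1 + 0.28·h($1) + 0.32·h($2) + 0.16·h($3) + 0.12·0
h($2) = 0.24·1 + 0.16·h($1) + 0.24·h($2) + 0.24·h($3) + 0.12·0
h($3) = 0.24·1 + 0.28·h($1) + 0.2·h($2) + 0.16·h($3) + 0.12·0
Solving: h($1) = 0.5932, h($2) = 0.6416, h($3) = 0.6362.
Starting from $2, the probability is 0.6416.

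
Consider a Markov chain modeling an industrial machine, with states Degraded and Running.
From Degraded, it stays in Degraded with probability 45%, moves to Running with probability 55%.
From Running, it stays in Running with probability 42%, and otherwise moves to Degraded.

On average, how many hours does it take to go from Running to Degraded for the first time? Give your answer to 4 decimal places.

1.7241

Let t(s) be the expected number of hours to first reach Degraded from state s, with t(Degraded) = 0. Conditioning on the first hour:
t(Running) = 1 + 0.42·t(Running)
Solving: t(Running) = 1.7241.
Expected hours from Running to Degraded: 1.7241.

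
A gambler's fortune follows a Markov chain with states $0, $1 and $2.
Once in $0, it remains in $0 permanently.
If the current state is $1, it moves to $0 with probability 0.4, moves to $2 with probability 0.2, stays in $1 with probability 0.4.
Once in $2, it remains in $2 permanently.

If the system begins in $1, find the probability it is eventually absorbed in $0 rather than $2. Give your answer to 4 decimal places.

0.6667

Let h(s) be the probability of absorption at $0 starting from transient state s. Then h($0) = 1 and h($2) = 0. By first-step analysis:
h($1) = 0.4·1 + 0.4·h($1) + 0.2·0
Solving: h($1) = 0.6667.
Starting from $1, the probability is 0.6667.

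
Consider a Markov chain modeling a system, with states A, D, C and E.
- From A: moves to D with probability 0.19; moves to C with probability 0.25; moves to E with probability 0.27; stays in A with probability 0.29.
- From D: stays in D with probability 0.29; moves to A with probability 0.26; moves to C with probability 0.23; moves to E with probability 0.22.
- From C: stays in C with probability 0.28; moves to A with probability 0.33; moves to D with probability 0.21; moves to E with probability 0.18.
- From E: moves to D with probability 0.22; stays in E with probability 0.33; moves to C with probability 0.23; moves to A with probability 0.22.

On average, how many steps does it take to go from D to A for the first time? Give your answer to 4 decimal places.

Let t(s) be the expected number of steps to first reach A from state s, with t(A) = 0. Conditioning on the first step:
t(D) = 1 + 0.29·t(D) + 0.23·t(C) + 0.22·t(E)
t(C) = 1 + 0.21·t(D) + 0.28·t(C) + 0.18·t(E)
t(E) = 1 + 0.22·t(D) + 0.23·t(C) + 0.33·t(E)
Solving: t(D) = 3.7384, t(C) = 3.4559, t(E) = 3.9064.
Expected steps from D to A: 3.7384.

3.7384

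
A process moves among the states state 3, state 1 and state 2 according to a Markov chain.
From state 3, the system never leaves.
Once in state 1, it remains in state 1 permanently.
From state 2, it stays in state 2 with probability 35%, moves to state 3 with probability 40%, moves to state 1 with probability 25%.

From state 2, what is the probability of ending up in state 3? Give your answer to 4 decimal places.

0.6154

Let h(s) be the probability of absorption at state 3 starting from transient state s. Then h(state 3) = 1 and h(state 1) = 0. By first-step analysis:
h(state 2) = 0.4·1 + 0.25·0 + 0.35·h(state 2)
Solving: h(state 2) = 0.6154.
Starting from state 2, the probability is 0.6154.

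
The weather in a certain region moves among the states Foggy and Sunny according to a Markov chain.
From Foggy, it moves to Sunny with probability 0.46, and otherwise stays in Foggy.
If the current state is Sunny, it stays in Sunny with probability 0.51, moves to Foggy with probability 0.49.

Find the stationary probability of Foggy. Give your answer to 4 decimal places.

Let the stationary distribution be π with π = πP and π_1 + π_2 = 1.
π_1 = 0.54·π_1 + 0.49·π_2
Solving with the normalization constraint gives π = (0.5158, 0.4842).
So the stationary probability of Foggy is 0.5158.

0.5158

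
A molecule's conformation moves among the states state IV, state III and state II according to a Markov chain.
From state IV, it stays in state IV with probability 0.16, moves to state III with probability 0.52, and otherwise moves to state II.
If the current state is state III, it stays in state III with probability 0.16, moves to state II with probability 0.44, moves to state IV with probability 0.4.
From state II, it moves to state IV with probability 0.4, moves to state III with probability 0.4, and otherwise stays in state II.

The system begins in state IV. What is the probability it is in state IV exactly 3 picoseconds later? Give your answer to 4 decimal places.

Propagate the distribution vector 3 picoseconds from state IV.
After 0 picoseconds: (1.0000, 0.0000, 0.0000)
After 1 picosecond: (0.1600, 0.5200, 0.3200)
After 2 picoseconds: (0.3616, 0.2944, 0.3440)
After 3 picoseconds: (0.3132, 0.3727, 0.3140)
P(in state IV after 3 picoseconds) = 0.3132

0.3132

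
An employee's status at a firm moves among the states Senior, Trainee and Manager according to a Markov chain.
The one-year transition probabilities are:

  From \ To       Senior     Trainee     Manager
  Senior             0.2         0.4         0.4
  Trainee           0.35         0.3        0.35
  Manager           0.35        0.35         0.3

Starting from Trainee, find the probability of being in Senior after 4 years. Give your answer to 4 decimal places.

Propagate the distribution vector 4 years from Trainee.
After 0 years: (0.0000, 1.0000, 0.0000)
After 1 year: (0.3500, 0.3000, 0.3500)
After 2 years: (0.2975, 0.3525, 0.3500)
After 3 years: (0.3054, 0.3473, 0.3474)
After 4 years: (0.3042, 0.3479, 0.3479)
P(in Senior after 4 years) = 0.3042

0.3042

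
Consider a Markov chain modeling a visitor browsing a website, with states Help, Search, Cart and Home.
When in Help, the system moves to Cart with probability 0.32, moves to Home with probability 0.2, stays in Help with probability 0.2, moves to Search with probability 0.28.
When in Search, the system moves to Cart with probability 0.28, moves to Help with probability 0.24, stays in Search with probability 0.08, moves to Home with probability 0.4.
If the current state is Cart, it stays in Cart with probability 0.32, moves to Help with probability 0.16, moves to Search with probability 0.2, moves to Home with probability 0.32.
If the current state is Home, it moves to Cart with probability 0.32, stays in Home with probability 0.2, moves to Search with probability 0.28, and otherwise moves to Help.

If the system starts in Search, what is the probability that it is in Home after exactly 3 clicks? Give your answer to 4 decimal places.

0.2863

Propagate the distribution vector 3 clicks from Search.
After 0 clicks: (0.0000, 1.0000, 0.0000, 0.0000)
After 1 click: (0.2400, 0.0800, 0.2800, 0.4000)
After 2 clicks: (0.1920, 0.2416, 0.3168, 0.2496)
After 3 clicks: (0.1970, 0.2063, 0.3103, 0.2863)
P(in Home after 3 clicks) = 0.2863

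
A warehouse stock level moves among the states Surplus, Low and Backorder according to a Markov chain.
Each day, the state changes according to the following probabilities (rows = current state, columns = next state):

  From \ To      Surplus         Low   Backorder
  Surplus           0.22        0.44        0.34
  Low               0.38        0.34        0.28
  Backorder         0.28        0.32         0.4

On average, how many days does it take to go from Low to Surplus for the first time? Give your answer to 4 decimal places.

2.8721

Let t(s) be the expected number of days to first reach Surplus from state s, with t(Surplus) = 0. Conditioning on the first day:
t(Low) = 1 + 0.34·t(Low) + 0.28·t(Backorder)
t(Backorder) = 1 + 0.32·t(Low) + 0.4·t(Backorder)
Solving: t(Low) = 2.8721, t(Backorder) = 3.1984.
Expected days from Low to Surplus: 2.8721.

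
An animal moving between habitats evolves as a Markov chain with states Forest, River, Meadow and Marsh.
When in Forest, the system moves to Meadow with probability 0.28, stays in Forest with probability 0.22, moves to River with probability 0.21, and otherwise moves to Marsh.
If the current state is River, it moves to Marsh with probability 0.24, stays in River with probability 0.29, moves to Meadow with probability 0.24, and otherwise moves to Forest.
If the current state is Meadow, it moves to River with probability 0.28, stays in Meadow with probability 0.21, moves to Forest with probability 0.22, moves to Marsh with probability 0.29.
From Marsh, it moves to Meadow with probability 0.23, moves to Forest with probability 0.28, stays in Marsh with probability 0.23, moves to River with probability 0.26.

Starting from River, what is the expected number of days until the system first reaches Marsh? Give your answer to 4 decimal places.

3.7972

Let t(s) be the expected number of days to first reach Marsh from state s, with t(Marsh) = 0. Conditioning on the first day:
t(Forest) = 1 + 0.22·t(Forest) + 0.21·t(River) + 0.28·t(Meadow)
t(River) = 1 + 0.23·t(Forest) + 0.29·t(River) + 0.24·t(Meadow)
t(Meadow) = 1 + 0.22·t(Forest) + 0.28·t(River) + 0.21·t(Meadow)
Solving: t(Forest) = 3.6020, t(River) = 3.7972, t(Meadow) = 3.6147.
Expected days from River to Marsh: 3.7972.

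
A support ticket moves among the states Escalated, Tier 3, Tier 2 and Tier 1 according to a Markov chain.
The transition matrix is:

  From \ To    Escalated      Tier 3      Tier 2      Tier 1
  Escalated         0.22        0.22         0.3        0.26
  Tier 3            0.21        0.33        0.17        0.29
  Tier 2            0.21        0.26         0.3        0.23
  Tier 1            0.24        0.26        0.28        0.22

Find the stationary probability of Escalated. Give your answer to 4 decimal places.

Let the stationary distribution be π with π = πP and π_1 + π_2 + π_3 + π_4 = 1.
π_1 = 0.22·π_1 + 0.21·π_2 + 0.21·π_3 + 0.24·π_4
π_2 = 0.22·π_1 + 0.33·π_2 + 0.26·π_3 + 0.26·π_4
π_3 = 0.3·π_1 + 0.17·π_2 + 0.3·π_3 + 0.28·π_4
Solving with the normalization constraint gives π = (0.2197, 0.2701, 0.2599, 0.2503).
So the stationary probability of Escalated is 0.2197.

0.2197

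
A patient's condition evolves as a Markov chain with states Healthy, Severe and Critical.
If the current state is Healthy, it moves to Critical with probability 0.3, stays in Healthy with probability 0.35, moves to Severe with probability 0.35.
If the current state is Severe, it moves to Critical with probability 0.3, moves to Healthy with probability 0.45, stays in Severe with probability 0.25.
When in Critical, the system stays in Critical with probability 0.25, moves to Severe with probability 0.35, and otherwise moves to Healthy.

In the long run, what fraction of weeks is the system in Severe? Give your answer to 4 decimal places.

Let the stationary distribution be π with π = πP and π_1 + π_2 + π_3 = 1.
π_1 = 0.35·π_1 + 0.45·π_2 + 0.4·π_3
π_2 = 0.35·π_1 + 0.25·π_2 + 0.35·π_3
Solving with the normalization constraint gives π = (0.3961, 0.3182, 0.2857).
So the stationary probability of Severe is 0.3182.

0.3182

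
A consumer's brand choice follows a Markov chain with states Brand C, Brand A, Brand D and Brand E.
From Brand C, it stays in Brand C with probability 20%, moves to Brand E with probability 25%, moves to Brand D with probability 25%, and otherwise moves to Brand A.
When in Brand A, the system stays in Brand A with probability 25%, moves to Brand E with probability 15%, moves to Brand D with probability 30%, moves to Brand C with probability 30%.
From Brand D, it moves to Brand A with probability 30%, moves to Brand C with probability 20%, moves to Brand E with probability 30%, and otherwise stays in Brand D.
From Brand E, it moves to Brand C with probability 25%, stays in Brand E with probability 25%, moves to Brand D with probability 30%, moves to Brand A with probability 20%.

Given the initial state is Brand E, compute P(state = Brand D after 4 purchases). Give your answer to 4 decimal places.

0.2618

Propagate the distribution vector 4 purchases from Brand E.
After 0 purchases: (0.0000, 0.0000, 0.0000, 1.0000)
After 1 purchase: (0.2500, 0.2000, 0.3000, 0.2500)
After 2 purchases: (0.2325, 0.2650, 0.2575, 0.2450)
After 3 purchases: (0.2388, 0.2623, 0.2626, 0.2364)
After 4 purchases: (0.2380, 0.2633, 0.2618, 0.2369)
P(in Brand D after 4 purchases) = 0.2618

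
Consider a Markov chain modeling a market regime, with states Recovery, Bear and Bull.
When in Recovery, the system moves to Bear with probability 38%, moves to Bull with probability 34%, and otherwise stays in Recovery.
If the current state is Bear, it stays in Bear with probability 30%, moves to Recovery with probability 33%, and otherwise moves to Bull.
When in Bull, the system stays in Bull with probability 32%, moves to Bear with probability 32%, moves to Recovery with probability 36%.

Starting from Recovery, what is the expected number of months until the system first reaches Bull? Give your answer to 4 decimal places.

2.8526

Let t(s) be the expected number of months to first reach Bull from state s, with t(Bull) = 0. Conditioning on the first month:
t(Recovery) = 1 + 0.28·t(Recovery) + 0.38·t(Bear)
t(Bear) = 1 + 0.33·t(Recovery) + 0.3·t(Bear)
Solving: t(Recovery) = 2.8526, t(Bear) = 2.7734.
Expected months from Recovery to Bull: 2.8526.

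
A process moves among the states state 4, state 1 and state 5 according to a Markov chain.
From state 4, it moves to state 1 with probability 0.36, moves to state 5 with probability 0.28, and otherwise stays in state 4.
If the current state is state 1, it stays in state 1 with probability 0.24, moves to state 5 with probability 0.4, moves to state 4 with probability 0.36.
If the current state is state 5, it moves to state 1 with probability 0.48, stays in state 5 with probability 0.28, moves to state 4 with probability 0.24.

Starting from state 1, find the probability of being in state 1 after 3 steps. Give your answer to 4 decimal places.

Propagate the distribution vector 3 steps from state 1.
After 0 steps: (0.0000, 1.0000, 0.0000)
After 1 step: (0.3600, 0.2400, 0.4000)
After 2 steps: (0.3120, 0.3792, 0.3088)
After 3 steps: (0.3229, 0.3516, 0.3255)
P(in state 1 after 3 steps) = 0.3516

0.3516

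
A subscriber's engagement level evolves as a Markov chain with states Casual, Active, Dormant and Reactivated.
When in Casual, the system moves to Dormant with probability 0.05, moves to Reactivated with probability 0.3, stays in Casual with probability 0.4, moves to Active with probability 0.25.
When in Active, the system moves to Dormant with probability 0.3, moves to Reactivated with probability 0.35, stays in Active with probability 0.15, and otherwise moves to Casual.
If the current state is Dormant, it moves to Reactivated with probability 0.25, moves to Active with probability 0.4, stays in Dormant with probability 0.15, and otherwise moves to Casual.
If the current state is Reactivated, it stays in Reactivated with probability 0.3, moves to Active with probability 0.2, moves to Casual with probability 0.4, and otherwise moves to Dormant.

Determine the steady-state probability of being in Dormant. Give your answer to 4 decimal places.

0.1370

Let the stationary distribution be π with π = πP and π_1 + π_2 + π_3 + π_4 = 1.
π_1 = 0.4·π_1 + 0.2·π_2 + 0.2·π_3 + 0.4·π_4
π_2 = 0.25·π_1 + 0.15·π_2 + 0.4·π_3 + 0.2·π_4
π_3 = 0.05·π_1 + 0.3·π_2 + 0.15·π_3 + 0.1·π_4
Solving with the normalization constraint gives π = (0.3262, 0.2321, 0.1370, 0.3048).
So the stationary probability of Dormant is 0.1370.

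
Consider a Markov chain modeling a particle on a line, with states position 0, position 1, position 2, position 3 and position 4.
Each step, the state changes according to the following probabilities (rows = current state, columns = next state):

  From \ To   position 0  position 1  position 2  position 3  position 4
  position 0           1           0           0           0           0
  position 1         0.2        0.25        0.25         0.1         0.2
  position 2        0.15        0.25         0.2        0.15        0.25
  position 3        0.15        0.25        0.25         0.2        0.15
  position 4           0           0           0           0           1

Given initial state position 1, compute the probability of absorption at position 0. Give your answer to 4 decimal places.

0.4693

Let h(s) be the probability of absorption at position 0 starting from transient state s. Then h(position 0) = 1 and h(position 4) = 0. By first-step analysis:
h(position 1) = 0.2·1 + 0.25·h(position 1) + 0.25·h(position 2) + 0.1·h(position 3) + 0.2·0
h(position 2) = 0.15·1 + 0.25·h(position 1) + 0.2·h(position 2) + 0.15·h(position 3) + 0.25·0
h(position 3) = 0.15·1 + 0.25·h(position 1) + 0.25·h(position 2) + 0.2·h(position 3) + 0.15·0
Solving: h(position 1) = 0.4693, h(position 2) = 0.4215, h(position 3) = 0.4659.
Starting from position 1, the probability is 0.4693.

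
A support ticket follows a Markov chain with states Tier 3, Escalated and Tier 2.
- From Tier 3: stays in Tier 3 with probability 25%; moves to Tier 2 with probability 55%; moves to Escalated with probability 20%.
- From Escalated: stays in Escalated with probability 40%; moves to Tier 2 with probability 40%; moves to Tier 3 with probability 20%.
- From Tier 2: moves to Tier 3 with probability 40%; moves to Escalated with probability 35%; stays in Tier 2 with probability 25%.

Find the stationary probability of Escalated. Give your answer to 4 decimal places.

0.3224

Let the stationary distribution be π with π = πP and π_1 + π_2 + π_3 = 1.
π_1 = 0.25·π_1 + 0.2·π_2 + 0.4·π_3
π_2 = 0.2·π_1 + 0.4·π_2 + 0.35·π_3
Solving with the normalization constraint gives π = (0.2918, 0.3224, 0.3859).
So the stationary probability of Escalated is 0.3224.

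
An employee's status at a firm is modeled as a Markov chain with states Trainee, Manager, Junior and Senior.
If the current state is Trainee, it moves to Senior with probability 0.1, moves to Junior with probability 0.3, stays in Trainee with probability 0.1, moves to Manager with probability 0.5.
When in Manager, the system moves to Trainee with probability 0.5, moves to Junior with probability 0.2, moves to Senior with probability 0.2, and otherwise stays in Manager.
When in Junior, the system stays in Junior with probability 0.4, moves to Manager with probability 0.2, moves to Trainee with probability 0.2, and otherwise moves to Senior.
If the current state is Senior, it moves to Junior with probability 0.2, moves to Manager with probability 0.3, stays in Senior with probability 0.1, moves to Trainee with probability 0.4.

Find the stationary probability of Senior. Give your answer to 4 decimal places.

Let the stationary distribution be π with π = πP and π_1 + π_2 + π_3 + π_4 = 1.
π_1 = 0.1·π_1 + 0.5·π_2 + 0.2·π_3 + 0.4·π_4
π_2 = 0.5·π_1 + 0.1·π_2 + 0.2·π_3 + 0.3·π_4
π_3 = 0.3·π_1 + 0.2·π_2 + 0.4·π_3 + 0.2·π_4
Solving with the normalization constraint gives π = (0.2848, 0.2737, 0.2856, 0.1559).
So the stationary probability of Senior is 0.1559.

0.1559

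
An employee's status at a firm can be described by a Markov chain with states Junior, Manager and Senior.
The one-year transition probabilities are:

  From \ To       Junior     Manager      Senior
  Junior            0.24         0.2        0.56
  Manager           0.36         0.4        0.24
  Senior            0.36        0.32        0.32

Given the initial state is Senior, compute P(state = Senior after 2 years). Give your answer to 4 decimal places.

0.3808

Sum over the intermediate state after 1 year:
P = P(Senior→Junior)·P(Junior→Senior) + P(Senior→Manager)·P(Manager→Senior) + P(Senior→Senior)·P(Senior→Senior)
  = 0.36×0.56 + 0.32×0.24 + 0.32×0.32
  = 0.2016 + 0.0768 + 0.1024 = 0.3808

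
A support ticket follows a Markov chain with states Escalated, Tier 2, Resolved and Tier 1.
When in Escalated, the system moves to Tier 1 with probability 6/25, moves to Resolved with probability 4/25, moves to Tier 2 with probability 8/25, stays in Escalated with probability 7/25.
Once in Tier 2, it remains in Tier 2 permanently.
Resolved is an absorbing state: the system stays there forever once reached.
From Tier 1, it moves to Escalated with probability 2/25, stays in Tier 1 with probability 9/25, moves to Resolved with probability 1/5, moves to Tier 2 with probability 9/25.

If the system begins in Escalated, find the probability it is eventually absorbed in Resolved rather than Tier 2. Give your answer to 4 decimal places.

Let h(s) be the probability of absorption at Resolved starting from transient state s. Then h(Resolved) = 1 and h(Tier 2) = 0. By first-step analysis:
h(Escalated) = 0.28·h(Escalated) + 0.32·0 + 0.16·1 + 0.24·h(Tier 1)
h(Tier 1) = 0.08·h(Escalated) + 0.36·0 + 0.2·1 + 0.36·h(Tier 1)
Solving: h(Escalated) = 0.3406, h(Tier 1) = 0.3551.
Starting from Escalated, the probability is 0.3406.

0.3406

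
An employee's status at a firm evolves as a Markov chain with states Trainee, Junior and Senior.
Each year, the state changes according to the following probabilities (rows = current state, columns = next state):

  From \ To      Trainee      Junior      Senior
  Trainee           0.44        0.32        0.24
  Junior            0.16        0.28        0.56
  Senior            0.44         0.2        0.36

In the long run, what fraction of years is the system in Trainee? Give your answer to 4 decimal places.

Let the stationary distribution be π with π = πP and π_1 + π_2 + π_3 = 1.
π_1 = 0.44·π_1 + 0.16·π_2 + 0.44·π_3
π_2 = 0.32·π_1 + 0.28·π_2 + 0.2·π_3
Solving with the normalization constraint gives π = (0.3658, 0.2651, 0.3691).
So the stationary probability of Trainee is 0.3658.

0.3658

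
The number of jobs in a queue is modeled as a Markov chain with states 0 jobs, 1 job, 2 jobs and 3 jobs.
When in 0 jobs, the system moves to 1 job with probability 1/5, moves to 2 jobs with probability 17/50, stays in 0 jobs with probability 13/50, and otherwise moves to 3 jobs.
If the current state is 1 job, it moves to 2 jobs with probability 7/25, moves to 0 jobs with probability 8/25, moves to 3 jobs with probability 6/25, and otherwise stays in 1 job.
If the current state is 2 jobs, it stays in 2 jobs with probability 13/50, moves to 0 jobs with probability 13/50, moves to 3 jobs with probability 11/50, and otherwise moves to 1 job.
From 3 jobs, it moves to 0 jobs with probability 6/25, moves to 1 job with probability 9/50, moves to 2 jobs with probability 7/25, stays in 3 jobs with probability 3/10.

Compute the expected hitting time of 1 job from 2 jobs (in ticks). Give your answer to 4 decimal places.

Let t(s) be the expected number of ticks to first reach 1 job from state s, with t(1 job) = 0. Conditioning on the first tick:
t(0 jobs) = 1 + 0.26·t(0 jobs) + 0.34·t(2 jobs) + 0.2·t(3 jobs)
t(2 jobs) = 1 + 0.26·t(0 jobs) + 0.26·t(2 jobs) + 0.22·t(3 jobs)
t(3 jobs) = 1 + 0.24·t(0 jobs) + 0.28·t(2 jobs) + 0.3·t(3 jobs)
Solving: t(0 jobs) = 4.6828, t(2 jobs) = 4.4249, t(3 jobs) = 4.8041.
Expected ticks from 2 jobs to 1 job: 4.4249.

4.4249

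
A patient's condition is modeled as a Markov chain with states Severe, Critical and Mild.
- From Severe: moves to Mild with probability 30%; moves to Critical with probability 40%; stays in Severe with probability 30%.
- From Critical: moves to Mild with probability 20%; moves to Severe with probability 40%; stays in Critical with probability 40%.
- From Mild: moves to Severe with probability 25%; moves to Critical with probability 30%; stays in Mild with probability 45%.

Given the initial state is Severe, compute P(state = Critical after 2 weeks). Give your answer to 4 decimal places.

0.3700

Sum over the intermediate state after 1 week:
P = P(Severe→Severe)·P(Severe→Critical) + P(Severe→Critical)·P(Critical→Critical) + P(Severe→Mild)·P(Mild→Critical)
  = 0.3×0.4 + 0.4×0.4 + 0.3×0.3
  = 0.1200 + 0.1600 + 0.0900 = 0.3700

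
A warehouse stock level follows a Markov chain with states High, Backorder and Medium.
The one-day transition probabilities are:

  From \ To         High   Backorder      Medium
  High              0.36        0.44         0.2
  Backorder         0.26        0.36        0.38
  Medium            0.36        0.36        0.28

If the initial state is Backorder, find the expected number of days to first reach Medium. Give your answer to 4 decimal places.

3.0488

Let t(s) be the expected number of days to first reach Medium from state s, with t(Medium) = 0. Conditioning on the first day:
t(High) = 1 + 0.36·t(High) + 0.44·t(Backorder)
t(Backorder) = 1 + 0.26·t(High) + 0.36·t(Backorder)
Solving: t(High) = 3.6585, t(Backorder) = 3.0488.
Expected days from Backorder to Medium: 3.0488.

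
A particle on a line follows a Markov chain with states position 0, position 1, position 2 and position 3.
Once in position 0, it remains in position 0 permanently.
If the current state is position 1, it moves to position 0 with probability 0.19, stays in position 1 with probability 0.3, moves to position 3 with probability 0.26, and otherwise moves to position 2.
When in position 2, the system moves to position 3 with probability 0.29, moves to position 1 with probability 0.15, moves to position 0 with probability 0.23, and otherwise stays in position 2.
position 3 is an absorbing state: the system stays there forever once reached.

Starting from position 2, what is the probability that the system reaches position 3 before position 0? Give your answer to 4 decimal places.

0.5608

Let h(s) be the probability of absorption at position 3 starting from transient state s. Then h(position 3) = 1 and h(position 0) = 0. By first-step analysis:
h(position 1) = 0.19·0 + 0.3·h(position 1) + 0.25·h(position 2) + 0.26·1
h(position 2) = 0.23·0 + 0.15·h(position 1) + 0.33·h(position 2) + 0.29·1
Solving: h(position 1) = 0.5717, h(position 2) = 0.5608.
Starting from position 2, the probability is 0.5608.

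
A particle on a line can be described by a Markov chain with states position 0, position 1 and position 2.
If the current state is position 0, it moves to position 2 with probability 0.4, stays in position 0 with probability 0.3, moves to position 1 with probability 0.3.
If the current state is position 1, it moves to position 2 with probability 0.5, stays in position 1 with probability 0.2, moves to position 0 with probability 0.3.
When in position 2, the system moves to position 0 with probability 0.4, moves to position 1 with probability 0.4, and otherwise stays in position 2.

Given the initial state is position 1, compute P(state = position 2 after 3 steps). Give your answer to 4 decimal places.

0.3690

Propagate the distribution vector 3 steps from position 1.
After 0 steps: (0.0000, 1.0000, 0.0000)
After 1 step: (0.3000, 0.2000, 0.5000)
After 2 steps: (0.3500, 0.3300, 0.3200)
After 3 steps: (0.3320, 0.2990, 0.3690)
P(in position 2 after 3 steps) = 0.3690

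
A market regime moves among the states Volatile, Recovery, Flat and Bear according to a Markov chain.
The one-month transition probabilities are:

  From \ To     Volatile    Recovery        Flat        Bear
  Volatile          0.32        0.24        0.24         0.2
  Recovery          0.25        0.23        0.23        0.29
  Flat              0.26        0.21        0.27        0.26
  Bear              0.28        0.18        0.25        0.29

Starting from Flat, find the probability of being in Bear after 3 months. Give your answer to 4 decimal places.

Propagate the distribution vector 3 months from Flat.
After 0 months: (0.0000, 0.0000, 1.0000, 0.0000)
After 1 month: (0.2600, 0.2100, 0.2700, 0.2600)
After 2 months: (0.2787, 0.2142, 0.2486, 0.2585)
After 3 months: (0.2798, 0.2149, 0.2479, 0.2575)
P(in Bear after 3 months) = 0.2575

0.2575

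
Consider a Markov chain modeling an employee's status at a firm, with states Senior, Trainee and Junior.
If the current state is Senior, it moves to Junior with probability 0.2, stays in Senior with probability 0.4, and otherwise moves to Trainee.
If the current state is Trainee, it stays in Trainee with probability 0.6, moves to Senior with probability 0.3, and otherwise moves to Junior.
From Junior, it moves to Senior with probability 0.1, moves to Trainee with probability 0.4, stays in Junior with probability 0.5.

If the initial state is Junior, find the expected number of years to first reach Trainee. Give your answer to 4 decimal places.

2.5000

Let t(s) be the expected number of years to first reach Trainee from state s, with t(Trainee) = 0. Conditioning on the first year:
t(Senior) = 1 + 0.4·t(Senior) + 0.2·t(Junior)
t(Junior) = 1 + 0.1·t(Senior) + 0.5·t(Junior)
Solving: t(Senior) = 2.5000, t(Junior) = 2.5000.
Expected years from Junior to Trainee: 2.5000.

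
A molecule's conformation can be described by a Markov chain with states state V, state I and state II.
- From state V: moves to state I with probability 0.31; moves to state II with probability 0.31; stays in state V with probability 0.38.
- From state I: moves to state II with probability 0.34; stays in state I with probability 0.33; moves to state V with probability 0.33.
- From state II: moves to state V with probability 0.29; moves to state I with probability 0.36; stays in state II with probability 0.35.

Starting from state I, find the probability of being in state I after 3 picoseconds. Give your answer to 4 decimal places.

0.3333

Propagate the distribution vector 3 picoseconds from state I.
After 0 picoseconds: (0.0000, 1.0000, 0.0000)
After 1 picosecond: (0.3300, 0.3300, 0.3400)
After 2 picoseconds: (0.3329, 0.3336, 0.3335)
After 3 picoseconds: (0.3333, 0.3333, 0.3333)
P(in state I after 3 picoseconds) = 0.3333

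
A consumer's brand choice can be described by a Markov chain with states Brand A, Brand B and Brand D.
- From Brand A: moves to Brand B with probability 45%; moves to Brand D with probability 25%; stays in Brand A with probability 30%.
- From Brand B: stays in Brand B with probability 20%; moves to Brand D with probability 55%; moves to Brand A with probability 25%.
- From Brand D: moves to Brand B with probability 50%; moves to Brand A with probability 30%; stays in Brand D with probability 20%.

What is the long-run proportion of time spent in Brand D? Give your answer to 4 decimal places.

0.3449

Let the stationary distribution be π with π = πP and π_1 + π_2 + π_3 = 1.
π_1 = 0.3·π_1 + 0.25·π_2 + 0.3·π_3
π_2 = 0.45·π_1 + 0.2·π_2 + 0.5·π_3
Solving with the normalization constraint gives π = (0.2813, 0.3738, 0.3449).
So the stationary probability of Brand D is 0.3449.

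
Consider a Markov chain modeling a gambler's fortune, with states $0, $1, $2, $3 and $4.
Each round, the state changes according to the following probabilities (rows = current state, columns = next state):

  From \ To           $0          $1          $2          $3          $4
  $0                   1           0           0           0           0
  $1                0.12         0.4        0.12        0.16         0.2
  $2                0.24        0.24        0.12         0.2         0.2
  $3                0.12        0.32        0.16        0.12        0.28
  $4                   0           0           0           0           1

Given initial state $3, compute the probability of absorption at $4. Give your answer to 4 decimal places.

0.6386

Let h(s) be the probability of absorption at $4 starting from transient state s. Then h($4) = 1 and h($0) = 0. By first-step analysis:
h($1) = 0.12·0 + 0.4·h($1) + 0.12·h($2) + 0.16·h($3) + 0.2·1
h($2) = 0.24·0 + 0.24·h($1) + 0.12·h($2) + 0.2·h($3) + 0.2·1
h($3) = 0.12·0 + 0.32·h($1) + 0.16·h($2) + 0.12·h($3) + 0.28·1
Solving: h($1) = 0.6114, h($2) = 0.5392, h($3) = 0.6386.
Starting from $3, the probability is 0.6386.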